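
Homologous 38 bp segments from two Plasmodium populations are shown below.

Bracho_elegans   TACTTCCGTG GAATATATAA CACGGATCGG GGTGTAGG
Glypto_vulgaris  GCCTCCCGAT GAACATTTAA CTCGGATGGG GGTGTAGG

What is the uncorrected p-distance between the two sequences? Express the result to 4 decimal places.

0.2368

Mismatches occur at site 1 (T/G), site 2 (A/C), site 5 (T/C), site 9 (T/A), site 10 (G/T), site 14 (T/C), site 17 (A/T), site 22 (A/T), site 28 (C/G).
There are 9 differences over 38 sites, so p = 9/38 = 0.2368.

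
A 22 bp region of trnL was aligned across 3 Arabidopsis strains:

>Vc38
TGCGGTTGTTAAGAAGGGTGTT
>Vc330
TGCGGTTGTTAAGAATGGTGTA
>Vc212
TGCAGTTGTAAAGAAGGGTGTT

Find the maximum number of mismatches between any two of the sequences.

Pairwise Hamming distances:
  Vc38 vs Vc330: 2
  Vc38 vs Vc212: 2
  Vc330 vs Vc212: 4
The largest is 4, between Vc330 and Vc212.

4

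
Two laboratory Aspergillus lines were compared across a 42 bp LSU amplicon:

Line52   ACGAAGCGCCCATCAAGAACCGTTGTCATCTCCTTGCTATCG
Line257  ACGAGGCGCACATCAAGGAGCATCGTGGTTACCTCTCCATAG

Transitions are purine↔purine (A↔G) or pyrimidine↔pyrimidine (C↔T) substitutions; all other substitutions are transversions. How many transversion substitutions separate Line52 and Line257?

6

Mismatches occur at site 5 (A→G, transition), site 10 (C→A, transversion), site 18 (A→G, transition), site 20 (C→G, transversion), site 22 (G→A, transition), site 24 (T→C, transition), site 27 (C→G, transversion), site 28 (A→G, transition), site 30 (C→T, transition), site 31 (T→A, transversion), site 35 (T→C, transition), site 36 (G→T, transversion), site 38 (T→C, transition), site 41 (C→A, transversion).
Of the 14 differences, 8 transitions and 6 transversions, so the answer is 6.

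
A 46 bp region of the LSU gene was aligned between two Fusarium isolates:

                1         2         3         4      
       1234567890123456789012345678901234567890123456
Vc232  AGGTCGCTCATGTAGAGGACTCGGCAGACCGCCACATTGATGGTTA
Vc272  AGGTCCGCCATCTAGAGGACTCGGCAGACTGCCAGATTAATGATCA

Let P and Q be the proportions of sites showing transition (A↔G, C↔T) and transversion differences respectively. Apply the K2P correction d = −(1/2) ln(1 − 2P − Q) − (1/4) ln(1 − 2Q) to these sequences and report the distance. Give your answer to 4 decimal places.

Mismatches occur at site 6 (G↔C, transversion), site 7 (C↔G, transversion), site 8 (T↔C, transition), site 12 (G↔C, transversion), site 30 (C↔T, transition), site 35 (C↔G, transversion), site 39 (G↔A, transition), site 43 (G↔A, transition), site 45 (T↔C, transition).
Of the 9 differences, 5 transitions and 4 transversions over 46 sites: P = 5/46 = 0.108696, Q = 4/46 = 0.086957.
d = −0.5·ln(0.695651) − 0.25·ln(0.826086) = −0.5·(-0.362907) − 0.25·(-0.191056) = 0.2292.

0.2292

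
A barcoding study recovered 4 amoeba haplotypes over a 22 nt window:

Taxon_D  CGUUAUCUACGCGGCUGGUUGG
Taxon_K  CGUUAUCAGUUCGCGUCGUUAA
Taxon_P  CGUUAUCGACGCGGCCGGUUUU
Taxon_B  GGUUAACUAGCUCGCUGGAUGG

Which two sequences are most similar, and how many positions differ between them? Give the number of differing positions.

4

Pairwise Hamming distances:
  Taxon_D vs Taxon_K: 9
  Taxon_D vs Taxon_P: 4
  Taxon_D vs Taxon_B: 7
  Taxon_K vs Taxon_P: 10
  Taxon_K vs Taxon_B: 14
  Taxon_P vs Taxon_B: 11
The smallest is 4, between Taxon_D and Taxon_P.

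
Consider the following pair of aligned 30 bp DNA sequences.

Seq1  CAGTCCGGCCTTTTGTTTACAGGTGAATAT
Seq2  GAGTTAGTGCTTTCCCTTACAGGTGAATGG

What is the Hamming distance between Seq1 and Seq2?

Mismatches occur at site 1 (C/G), site 5 (C/T), site 6 (C/A), site 8 (G/T), site 9 (C/G), site 14 (T/C), site 15 (G/C), site 16 (T/C), site 29 (A/G), site 30 (T/G).
That gives 10 mismatches out of 30 aligned sites, so the Hamming distance is 10.

10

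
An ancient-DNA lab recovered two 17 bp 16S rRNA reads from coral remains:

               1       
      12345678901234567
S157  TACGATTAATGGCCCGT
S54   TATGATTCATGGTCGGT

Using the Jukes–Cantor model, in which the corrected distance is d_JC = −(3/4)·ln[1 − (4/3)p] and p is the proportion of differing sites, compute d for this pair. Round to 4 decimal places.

The sequences differ at positions 3 (C/T), 8 (A/C), 13 (C/T), 15 (C/G).
p = 4/17 = 0.235294.
d = −0.75 · ln(1 − (4/3)·0.235294) = −0.75 · ln(0.686275) = −0.75 · (-0.376477) = 0.2824.

0.2824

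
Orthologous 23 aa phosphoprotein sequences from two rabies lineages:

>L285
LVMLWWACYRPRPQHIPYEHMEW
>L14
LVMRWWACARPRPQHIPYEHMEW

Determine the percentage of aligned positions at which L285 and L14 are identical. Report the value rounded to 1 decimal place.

The sequences differ at positions 4 (L/R), 9 (Y/A).
21 of the 23 sites match, so the percent identity is 21/23 × 100 = 91.3%.

91.3%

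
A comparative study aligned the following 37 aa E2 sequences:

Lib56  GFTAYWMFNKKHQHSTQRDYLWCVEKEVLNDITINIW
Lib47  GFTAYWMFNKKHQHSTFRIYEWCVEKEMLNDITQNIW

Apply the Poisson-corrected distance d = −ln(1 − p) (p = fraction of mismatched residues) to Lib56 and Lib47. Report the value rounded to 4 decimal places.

Differing sites — 17:Q/F; 19:D/I; 21:L/E; 28:V/M; 34:I/Q.
p = 5/37 = 0.135135.
d = −ln(1 − 0.135135) = −ln(0.864865) = 0.1452.

0.1452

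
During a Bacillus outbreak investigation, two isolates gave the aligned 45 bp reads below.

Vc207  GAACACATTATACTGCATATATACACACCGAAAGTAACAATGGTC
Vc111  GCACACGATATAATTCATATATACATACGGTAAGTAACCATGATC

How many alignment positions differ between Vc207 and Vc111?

10

Mismatches occur at site 2 (A↔C), site 7 (A↔G), site 8 (T↔A), site 13 (C↔A), site 15 (G↔T), site 26 (C↔T), site 29 (C↔G), site 31 (A↔T), site 39 (A↔C), site 43 (G↔A).
That gives 10 mismatches out of 45 aligned sites, so the Hamming distance is 10.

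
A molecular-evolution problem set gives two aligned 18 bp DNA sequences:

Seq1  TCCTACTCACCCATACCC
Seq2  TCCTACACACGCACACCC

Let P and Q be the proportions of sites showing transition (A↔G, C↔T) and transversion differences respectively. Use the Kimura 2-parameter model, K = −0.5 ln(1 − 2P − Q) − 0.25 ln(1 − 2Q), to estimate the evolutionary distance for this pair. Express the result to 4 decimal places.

Differing sites — 7:T/A (Tv); 11:C/G (Tv); 14:T/C (Ti).
Of the 3 differences, 1 transition and 2 transversions over 18 sites: P = 1/18 = 0.055556, Q = 2/18 = 0.111111.
d = −0.5·ln(0.777777) − 0.25·ln(0.777778) = −0.5·(-0.251315) − 0.25·(-0.251314) = 0.1885.

0.1885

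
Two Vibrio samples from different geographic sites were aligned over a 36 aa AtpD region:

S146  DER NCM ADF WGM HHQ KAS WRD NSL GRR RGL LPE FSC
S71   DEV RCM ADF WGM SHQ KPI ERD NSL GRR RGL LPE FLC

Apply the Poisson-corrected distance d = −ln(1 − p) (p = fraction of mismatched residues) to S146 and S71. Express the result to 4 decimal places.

0.2162

Mismatches occur at site 3 (R↔V), site 4 (N↔R), site 13 (H↔S), site 17 (A↔P), site 18 (S↔I), site 19 (W↔E), site 35 (S↔L).
p = 7/36 = 0.194444.
d = −ln(1 − 0.194444) = −ln(0.805556) = 0.2162.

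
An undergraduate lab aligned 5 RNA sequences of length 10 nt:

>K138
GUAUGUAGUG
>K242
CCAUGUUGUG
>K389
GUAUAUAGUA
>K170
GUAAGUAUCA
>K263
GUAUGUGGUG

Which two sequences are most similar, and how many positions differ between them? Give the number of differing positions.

Pairwise Hamming distances:
  K138 vs K242: 3
  K138 vs K389: 2
  K138 vs K170: 4
  K138 vs K263: 1
  K242 vs K389: 5
  K242 vs K170: 7
  K242 vs K263: 3
  K389 vs K170: 4
  K389 vs K263: 3
  K170 vs K263: 5
The smallest is 1, between K138 and K263.

1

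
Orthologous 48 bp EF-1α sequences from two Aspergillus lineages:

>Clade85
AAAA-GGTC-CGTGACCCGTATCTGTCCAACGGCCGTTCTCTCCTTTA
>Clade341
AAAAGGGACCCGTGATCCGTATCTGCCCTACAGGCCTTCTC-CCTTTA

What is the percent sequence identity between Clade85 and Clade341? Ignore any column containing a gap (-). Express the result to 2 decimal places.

84.44%

Excluding the 3 gap columns leaves 45 comparable sites.
Mismatches occur at site 8 (T→A), site 16 (C→T), site 26 (T→C), site 29 (A→T), site 32 (G→A), site 34 (C→G), site 36 (G→C).
38 of the 45 comparable sites match, so the percent identity is 38/45 × 100 = 84.44%.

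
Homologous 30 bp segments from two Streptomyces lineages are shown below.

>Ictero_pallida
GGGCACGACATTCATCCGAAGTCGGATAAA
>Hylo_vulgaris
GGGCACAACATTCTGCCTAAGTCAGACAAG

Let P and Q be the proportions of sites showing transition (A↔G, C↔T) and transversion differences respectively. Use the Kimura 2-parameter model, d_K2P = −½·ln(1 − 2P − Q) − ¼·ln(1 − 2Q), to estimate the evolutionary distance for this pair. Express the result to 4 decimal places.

0.2842

The sequences differ at positions 7 (G/A, transition), 14 (A/T, transversion), 15 (T/G, transversion), 18 (G/T, transversion), 24 (G/A, transition), 27 (T/C, transition), 30 (A/G, transition).
Of the 7 differences, 4 transitions and 3 transversions over 30 sites: P = 4/30 = 0.133333, Q = 3/30 = 0.100000.
d = −0.5·ln(0.633334) − 0.25·ln(0.800000) = −0.5·(-0.456757) − 0.25·(-0.223144) = 0.2842.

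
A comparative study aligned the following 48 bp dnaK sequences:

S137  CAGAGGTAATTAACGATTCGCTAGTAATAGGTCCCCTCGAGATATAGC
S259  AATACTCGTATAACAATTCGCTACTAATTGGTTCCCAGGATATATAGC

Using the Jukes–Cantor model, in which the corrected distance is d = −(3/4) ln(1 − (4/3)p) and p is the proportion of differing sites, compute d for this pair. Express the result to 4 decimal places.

Mismatches occur at site 1 (C/A), site 3 (G/T), site 5 (G/C), site 6 (G/T), site 7 (T/C), site 8 (A/G), site 9 (A/T), site 10 (T/A), site 15 (G/A), site 24 (G/C), site 29 (A/T), site 33 (C/T), site 37 (T/A), site 38 (C/G), site 41 (G/T).
p = 15/48 = 0.312500.
d = −0.75 · ln(1 − (4/3)·0.312500) = −0.75 · ln(0.583333) = −0.75 · (-0.538997) = 0.4042.

0.4042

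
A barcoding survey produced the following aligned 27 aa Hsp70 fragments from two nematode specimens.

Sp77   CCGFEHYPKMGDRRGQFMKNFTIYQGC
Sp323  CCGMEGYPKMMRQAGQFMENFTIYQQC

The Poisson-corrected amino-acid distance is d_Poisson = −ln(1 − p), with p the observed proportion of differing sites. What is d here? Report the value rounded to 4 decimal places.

0.3514

Mismatches occur at site 4 (F→M), site 6 (H→G), site 11 (G→M), site 12 (D→R), site 13 (R→Q), site 14 (R→A), site 19 (K→E), site 26 (G→Q).
p = 8/27 = 0.296296.
d = −ln(1 − 0.296296) = −ln(0.703704) = 0.3514.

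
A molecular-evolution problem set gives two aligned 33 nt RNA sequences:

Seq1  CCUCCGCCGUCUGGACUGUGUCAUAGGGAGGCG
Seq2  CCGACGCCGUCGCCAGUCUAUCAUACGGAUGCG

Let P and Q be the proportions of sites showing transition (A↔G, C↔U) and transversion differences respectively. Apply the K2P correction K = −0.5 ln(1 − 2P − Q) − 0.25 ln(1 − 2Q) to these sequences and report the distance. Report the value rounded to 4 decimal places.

0.3998

Differing sites — 3:U/G (Tv); 4:C/A (Tv); 12:U/G (Tv); 13:G/C (Tv); 14:G/C (Tv); 16:C/G (Tv); 18:G/C (Tv); 20:G/A (Ti); 26:G/C (Tv); 30:G/U (Tv).
Of the 10 differences, 1 transition and 9 transversions over 33 sites: P = 1/33 = 0.030303, Q = 9/33 = 0.272727.
d = −0.5·ln(0.666667) − 0.25·ln(0.454546) = −0.5·(-0.405465) − 0.25·(-0.788456) = 0.3998.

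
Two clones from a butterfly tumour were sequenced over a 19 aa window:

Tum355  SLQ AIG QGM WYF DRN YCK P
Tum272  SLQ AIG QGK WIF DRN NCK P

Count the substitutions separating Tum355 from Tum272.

3

Differing sites — 9:M/K; 11:Y/I; 16:Y/N.
That gives 3 mismatches out of 19 aligned sites, so the Hamming distance is 3.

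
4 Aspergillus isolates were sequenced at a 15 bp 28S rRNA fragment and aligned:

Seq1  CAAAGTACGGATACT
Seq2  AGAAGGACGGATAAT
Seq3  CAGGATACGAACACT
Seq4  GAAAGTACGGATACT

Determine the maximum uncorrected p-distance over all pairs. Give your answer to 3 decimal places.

Pairwise Hamming distances:
  Seq1 vs Seq2: 4
  Seq1 vs Seq3: 5
  Seq1 vs Seq4: 1
  Seq2 vs Seq3: 9
  Seq2 vs Seq4: 4
  Seq3 vs Seq4: 6
The largest is 9 mismatches, between Seq2 and Seq3; p = 9/15 = 0.600.

0.600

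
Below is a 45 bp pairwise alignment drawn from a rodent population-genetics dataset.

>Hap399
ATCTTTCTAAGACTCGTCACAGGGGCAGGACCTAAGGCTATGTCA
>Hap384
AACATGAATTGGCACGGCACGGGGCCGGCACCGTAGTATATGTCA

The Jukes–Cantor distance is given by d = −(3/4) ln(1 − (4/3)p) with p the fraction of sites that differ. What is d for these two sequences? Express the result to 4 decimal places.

The sequences differ at positions 2 (T/A), 4 (T/A), 6 (T/G), 7 (C/A), 8 (T/A), 9 (A/T), 10 (A/T), 12 (A/G), 14 (T/A), 17 (T/G), 21 (A/G), 25 (G/C), 27 (A/G), 29 (G/C), 33 (T/G), 34 (A/T), 37 (G/T), 38 (C/A).
p = 18/45 = 0.400000.
d = −0.75 · ln(1 − (4/3)·0.400000) = −0.75 · ln(0.466667) = −0.75 · (-0.762139) = 0.5716.

0.5716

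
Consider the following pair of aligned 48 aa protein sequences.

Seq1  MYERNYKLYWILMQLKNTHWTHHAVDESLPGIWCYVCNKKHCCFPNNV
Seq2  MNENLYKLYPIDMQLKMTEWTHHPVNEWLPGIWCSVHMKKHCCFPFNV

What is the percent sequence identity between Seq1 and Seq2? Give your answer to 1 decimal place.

70.8%

Mismatches occur at site 2 (Y→N), site 4 (R→N), site 5 (N→L), site 10 (W→P), site 12 (L→D), site 17 (N→M), site 19 (H→E), site 24 (A→P), site 26 (D→N), site 28 (S→W), site 35 (Y→S), site 37 (C→H), site 38 (N→M), site 46 (N→F).
34 of the 48 sites match, so the percent identity is 34/48 × 100 = 70.8%.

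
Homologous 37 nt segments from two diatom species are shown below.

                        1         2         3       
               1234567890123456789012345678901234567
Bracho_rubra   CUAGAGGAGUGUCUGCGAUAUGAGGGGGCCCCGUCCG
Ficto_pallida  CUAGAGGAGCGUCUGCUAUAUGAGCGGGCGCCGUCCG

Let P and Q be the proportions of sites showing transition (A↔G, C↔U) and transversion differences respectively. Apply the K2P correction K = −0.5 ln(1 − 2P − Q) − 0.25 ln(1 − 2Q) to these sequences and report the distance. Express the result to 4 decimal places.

0.1168

Differing sites — 10:U/C (Ti); 17:G/U (Tv); 25:G/C (Tv); 30:C/G (Tv).
Of the 4 differences, 1 transition and 3 transversions over 37 sites: P = 1/37 = 0.027027, Q = 3/37 = 0.081081.
d = −0.5·ln(0.864865) − 0.25·ln(0.837838) = −0.5·(-0.145182) − 0.25·(-0.176931) = 0.1168.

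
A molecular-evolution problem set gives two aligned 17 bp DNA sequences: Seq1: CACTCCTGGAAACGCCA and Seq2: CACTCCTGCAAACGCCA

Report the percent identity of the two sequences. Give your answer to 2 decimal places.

94.12%

A single mismatch occurs at site 9 (G→C).
16 of the 17 sites match, so the percent identity is 16/17 × 100 = 94.12%.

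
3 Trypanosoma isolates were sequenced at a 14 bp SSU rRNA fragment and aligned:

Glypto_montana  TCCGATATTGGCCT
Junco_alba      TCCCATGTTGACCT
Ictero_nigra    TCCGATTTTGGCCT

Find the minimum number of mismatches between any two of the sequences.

Pairwise Hamming distances:
  Glypto_montana vs Junco_alba: 3
  Glypto_montana vs Ictero_nigra: 1
  Junco_alba vs Ictero_nigra: 3
The smallest is 1, between Glypto_montana and Ictero_nigra.

1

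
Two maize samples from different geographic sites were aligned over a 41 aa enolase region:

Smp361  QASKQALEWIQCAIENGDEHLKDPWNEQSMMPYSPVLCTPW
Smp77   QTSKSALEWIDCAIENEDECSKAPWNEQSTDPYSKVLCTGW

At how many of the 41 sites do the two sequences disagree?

11

Differing sites — 2:A/T; 5:Q/S; 11:Q/D; 17:G/E; 20:H/C; 21:L/S; 23:D/A; 30:M/T; 31:M/D; 35:P/K; 40:P/G.
That gives 11 mismatches out of 41 aligned sites, so the Hamming distance is 11.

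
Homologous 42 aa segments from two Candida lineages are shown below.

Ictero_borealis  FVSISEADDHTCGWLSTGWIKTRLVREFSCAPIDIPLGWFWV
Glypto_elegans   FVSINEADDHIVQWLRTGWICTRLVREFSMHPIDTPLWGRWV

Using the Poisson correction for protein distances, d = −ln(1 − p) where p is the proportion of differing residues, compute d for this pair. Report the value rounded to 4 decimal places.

0.3365

Mismatches occur at site 5 (S→N), site 11 (T→I), site 12 (C→V), site 13 (G→Q), site 16 (S→R), site 21 (K→C), site 30 (C→M), site 31 (A→H), site 35 (I→T), site 38 (G→W), site 39 (W→G), site 40 (F→R).
p = 12/42 = 0.285714.
d = −ln(1 − 0.285714) = −ln(0.714286) = 0.3365.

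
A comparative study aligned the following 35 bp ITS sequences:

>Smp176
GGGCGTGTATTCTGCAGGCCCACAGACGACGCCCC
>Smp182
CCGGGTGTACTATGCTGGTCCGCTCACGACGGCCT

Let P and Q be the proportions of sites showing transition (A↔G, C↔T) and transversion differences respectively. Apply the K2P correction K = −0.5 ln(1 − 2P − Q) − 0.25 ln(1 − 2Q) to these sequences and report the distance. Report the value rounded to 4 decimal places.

0.4582

The sequences differ at positions 1 (G/C, transversion), 2 (G/C, transversion), 4 (C/G, transversion), 10 (T/C, transition), 12 (C/A, transversion), 16 (A/T, transversion), 19 (C/T, transition), 22 (A/G, transition), 24 (A/T, transversion), 25 (G/C, transversion), 32 (C/G, transversion), 35 (C/T, transition).
Of the 12 differences, 4 transitions and 8 transversions over 35 sites: P = 4/35 = 0.114286, Q = 8/35 = 0.228571.
d = −0.5·ln(0.542857) − 0.25·ln(0.542858) = −0.5·(-0.610909) − 0.25·(-0.610908) = 0.4582.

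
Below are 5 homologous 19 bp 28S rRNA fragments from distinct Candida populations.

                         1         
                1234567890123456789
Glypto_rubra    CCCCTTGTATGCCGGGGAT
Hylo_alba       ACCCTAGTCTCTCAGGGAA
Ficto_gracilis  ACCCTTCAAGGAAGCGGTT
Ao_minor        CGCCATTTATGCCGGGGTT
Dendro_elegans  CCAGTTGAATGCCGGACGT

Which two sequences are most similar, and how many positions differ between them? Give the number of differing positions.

4

Pairwise Hamming distances:
  Glypto_rubra vs Hylo_alba: 7
  Glypto_rubra vs Ficto_gracilis: 8
  Glypto_rubra vs Ao_minor: 4
  Glypto_rubra vs Dendro_elegans: 6
  Hylo_alba vs Ficto_gracilis: 12
  Hylo_alba vs Ao_minor: 11
  Hylo_alba vs Dendro_elegans: 13
  Ficto_gracilis vs Ao_minor: 9
  Ficto_gracilis vs Dendro_elegans: 11
  Ao_minor vs Dendro_elegans: 9
The smallest is 4, between Glypto_rubra and Ao_minor.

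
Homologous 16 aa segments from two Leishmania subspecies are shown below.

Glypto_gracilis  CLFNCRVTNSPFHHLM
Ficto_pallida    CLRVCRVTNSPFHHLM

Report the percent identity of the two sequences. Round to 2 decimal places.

Mismatches occur at site 3 (F/R), site 4 (N/V).
14 of the 16 sites match, so the percent identity is 14/16 × 100 = 87.50%.

87.50%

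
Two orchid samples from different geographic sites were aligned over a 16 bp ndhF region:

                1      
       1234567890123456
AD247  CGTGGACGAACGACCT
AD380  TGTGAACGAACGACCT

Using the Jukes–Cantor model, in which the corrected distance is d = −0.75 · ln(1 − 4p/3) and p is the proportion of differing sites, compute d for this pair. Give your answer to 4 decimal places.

The sequences differ at positions 1 (C/T), 5 (G/A).
p = 2/16 = 0.125000.
d = −0.75 · ln(1 − (4/3)·0.125000) = −0.75 · ln(0.833333) = −0.75 · (-0.182322) = 0.1367.

0.1367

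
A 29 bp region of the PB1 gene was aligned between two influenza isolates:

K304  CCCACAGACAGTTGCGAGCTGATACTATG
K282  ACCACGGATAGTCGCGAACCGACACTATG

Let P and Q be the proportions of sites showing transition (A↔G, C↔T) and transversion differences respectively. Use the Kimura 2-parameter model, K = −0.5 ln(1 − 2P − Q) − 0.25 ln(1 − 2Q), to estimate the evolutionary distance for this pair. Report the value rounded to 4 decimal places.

The sequences differ at positions 1 (C/A, transversion), 6 (A/G, transition), 9 (C/T, transition), 13 (T/C, transition), 18 (G/A, transition), 20 (T/C, transition), 23 (T/C, transition).
Of the 7 differences, 6 transitions and 1 transversion over 29 sites: P = 6/29 = 0.206897, Q = 1/29 = 0.034483.
d = −0.5·ln(0.551723) − 0.25·ln(0.931034) = −0.5·(-0.594709) − 0.25·(-0.071459) = 0.3152.

0.3152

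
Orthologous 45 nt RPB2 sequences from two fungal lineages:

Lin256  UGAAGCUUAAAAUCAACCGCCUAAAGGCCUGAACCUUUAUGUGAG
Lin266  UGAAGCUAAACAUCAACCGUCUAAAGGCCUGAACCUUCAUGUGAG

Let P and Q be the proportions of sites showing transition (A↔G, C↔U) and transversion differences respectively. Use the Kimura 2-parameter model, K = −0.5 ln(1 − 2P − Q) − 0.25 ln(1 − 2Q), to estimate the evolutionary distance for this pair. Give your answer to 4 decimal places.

Mismatches occur at site 8 (U/A, transversion), site 11 (A/C, transversion), site 20 (C/U, transition), site 38 (U/C, transition).
Of the 4 differences, 2 transitions and 2 transversions over 45 sites: P = 2/45 = 0.044444, Q = 2/45 = 0.044444.
d = −0.5·ln(0.866668) − 0.25·ln(0.911112) = −0.5·(-0.143099) − 0.25·(-0.093089) = 0.0948.

0.0948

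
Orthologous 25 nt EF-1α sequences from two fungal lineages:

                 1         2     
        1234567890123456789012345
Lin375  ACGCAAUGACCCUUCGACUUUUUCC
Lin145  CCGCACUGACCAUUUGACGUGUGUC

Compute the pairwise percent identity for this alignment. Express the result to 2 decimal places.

The sequences differ at positions 1 (A/C), 6 (A/C), 12 (C/A), 15 (C/U), 19 (U/G), 21 (U/G), 23 (U/G), 24 (C/U).
17 of the 25 sites match, so the percent identity is 17/25 × 100 = 68.00%.

68.00%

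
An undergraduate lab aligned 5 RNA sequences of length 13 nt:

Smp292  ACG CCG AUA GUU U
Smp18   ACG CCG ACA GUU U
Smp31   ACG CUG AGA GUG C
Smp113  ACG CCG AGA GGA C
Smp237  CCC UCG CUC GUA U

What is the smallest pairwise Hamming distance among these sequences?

1

Pairwise Hamming distances:
  Smp292 vs Smp18: 1
  Smp292 vs Smp31: 4
  Smp292 vs Smp113: 4
  Smp292 vs Smp237: 6
  Smp18 vs Smp31: 4
  Smp18 vs Smp113: 4
  Smp18 vs Smp237: 7
  Smp31 vs Smp113: 3
  Smp31 vs Smp237: 9
  Smp113 vs Smp237: 8
The smallest is 1, between Smp292 and Smp18.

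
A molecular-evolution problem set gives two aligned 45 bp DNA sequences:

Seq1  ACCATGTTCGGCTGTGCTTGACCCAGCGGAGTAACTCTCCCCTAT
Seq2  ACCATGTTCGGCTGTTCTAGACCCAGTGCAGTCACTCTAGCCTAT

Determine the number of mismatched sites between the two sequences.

Mismatches occur at site 16 (G/T), site 19 (T/A), site 27 (C/T), site 29 (G/C), site 33 (A/C), site 39 (C/A), site 40 (C/G).
That gives 7 mismatches out of 45 aligned sites, so the Hamming distance is 7.

7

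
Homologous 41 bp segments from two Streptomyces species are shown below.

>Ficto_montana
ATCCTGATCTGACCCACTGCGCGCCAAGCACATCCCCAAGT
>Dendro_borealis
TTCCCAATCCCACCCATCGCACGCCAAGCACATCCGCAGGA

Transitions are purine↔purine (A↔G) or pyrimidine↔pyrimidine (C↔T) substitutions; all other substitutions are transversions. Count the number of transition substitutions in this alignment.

7

The sequences differ at positions 1 (A/T, transversion), 5 (T/C, transition), 6 (G/A, transition), 10 (T/C, transition), 11 (G/C, transversion), 17 (C/T, transition), 18 (T/C, transition), 21 (G/A, transition), 36 (C/G, transversion), 39 (A/G, transition), 41 (T/A, transversion).
Of the 11 differences, 7 transitions and 4 transversions, so the answer is 7.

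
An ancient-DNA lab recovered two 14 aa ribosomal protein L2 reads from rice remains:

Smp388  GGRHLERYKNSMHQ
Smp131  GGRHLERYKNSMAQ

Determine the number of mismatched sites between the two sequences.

The sequences differ at position 13 (H/A).
That gives 1 mismatch out of 14 aligned sites, so the Hamming distance is 1.

1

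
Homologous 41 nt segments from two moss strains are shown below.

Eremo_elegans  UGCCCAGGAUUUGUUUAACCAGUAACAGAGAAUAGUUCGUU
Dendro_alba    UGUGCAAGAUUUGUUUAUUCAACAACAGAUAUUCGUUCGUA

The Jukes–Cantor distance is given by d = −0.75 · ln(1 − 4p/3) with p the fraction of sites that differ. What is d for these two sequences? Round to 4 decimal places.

0.3321

The sequences differ at positions 3 (C/U), 4 (C/G), 7 (G/A), 18 (A/U), 19 (C/U), 22 (G/A), 23 (U/C), 30 (G/U), 32 (A/U), 34 (A/C), 41 (U/A).
p = 11/41 = 0.268293.
d = −0.75 · ln(1 − (4/3)·0.268293) = −0.75 · ln(0.642276) = −0.75 · (-0.442737) = 0.3321.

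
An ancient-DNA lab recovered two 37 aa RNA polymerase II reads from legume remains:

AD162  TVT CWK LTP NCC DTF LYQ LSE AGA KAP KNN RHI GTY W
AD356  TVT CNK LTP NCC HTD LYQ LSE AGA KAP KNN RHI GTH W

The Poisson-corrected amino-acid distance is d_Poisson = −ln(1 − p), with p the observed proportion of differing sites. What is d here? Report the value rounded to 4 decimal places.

0.1144

Mismatches occur at site 5 (W→N), site 13 (D→H), site 15 (F→D), site 36 (Y→H).
p = 4/37 = 0.108108.
d = −ln(1 − 0.108108) = −ln(0.891892) = 0.1144.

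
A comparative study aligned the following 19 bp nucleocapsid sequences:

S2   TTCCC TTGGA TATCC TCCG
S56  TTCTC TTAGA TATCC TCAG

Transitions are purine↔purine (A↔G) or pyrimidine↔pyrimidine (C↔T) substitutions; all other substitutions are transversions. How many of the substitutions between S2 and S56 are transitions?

2

Mismatches occur at site 4 (C/T, transition), site 8 (G/A, transition), site 18 (C/A, transversion).
Of the 3 differences, 2 transitions and 1 transversion, so the answer is 2.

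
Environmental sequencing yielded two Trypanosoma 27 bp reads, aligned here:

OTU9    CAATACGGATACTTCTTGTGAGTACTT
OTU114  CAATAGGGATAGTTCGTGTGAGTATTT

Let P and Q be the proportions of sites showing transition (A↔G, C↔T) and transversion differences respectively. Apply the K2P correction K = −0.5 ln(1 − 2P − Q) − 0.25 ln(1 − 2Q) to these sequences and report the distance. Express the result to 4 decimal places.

0.1652

Differing sites — 6:C/G (Tv); 12:C/G (Tv); 16:T/G (Tv); 25:C/T (Ti).
Of the 4 differences, 1 transition and 3 transversions over 27 sites: P = 1/27 = 0.037037, Q = 3/27 = 0.111111.
d = −0.5·ln(0.814815) − 0.25·ln(0.777778) = −0.5·(-0.204794) − 0.25·(-0.251314) = 0.1652.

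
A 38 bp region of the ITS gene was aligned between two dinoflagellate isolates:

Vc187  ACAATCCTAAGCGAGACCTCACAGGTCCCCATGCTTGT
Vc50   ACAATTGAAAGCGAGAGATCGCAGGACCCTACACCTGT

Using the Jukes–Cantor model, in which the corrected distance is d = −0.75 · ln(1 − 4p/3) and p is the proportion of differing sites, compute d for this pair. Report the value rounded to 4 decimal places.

The sequences differ at positions 6 (C/T), 7 (C/G), 8 (T/A), 17 (C/G), 18 (C/A), 21 (A/G), 26 (T/A), 30 (C/T), 32 (T/C), 33 (G/A), 35 (T/C).
p = 11/38 = 0.289474.
d = −0.75 · ln(1 − (4/3)·0.289474) = −0.75 · ln(0.614035) = −0.75 · (-0.487703) = 0.3658.

0.3658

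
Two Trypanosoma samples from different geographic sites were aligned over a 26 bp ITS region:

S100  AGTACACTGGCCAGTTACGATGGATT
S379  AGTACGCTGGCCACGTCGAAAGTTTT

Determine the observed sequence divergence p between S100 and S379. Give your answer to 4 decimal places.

Differing sites — 6:A/G; 14:G/C; 15:T/G; 17:A/C; 18:C/G; 19:G/A; 21:T/A; 23:G/T; 24:A/T.
There are 9 differences over 26 sites, so p = 9/26 = 0.3462.

0.3462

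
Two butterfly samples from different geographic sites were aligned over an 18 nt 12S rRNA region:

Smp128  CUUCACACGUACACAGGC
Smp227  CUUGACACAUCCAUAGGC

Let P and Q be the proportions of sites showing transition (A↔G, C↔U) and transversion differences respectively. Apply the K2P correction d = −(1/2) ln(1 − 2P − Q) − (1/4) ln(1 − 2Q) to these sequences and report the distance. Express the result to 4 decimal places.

Differing sites — 4:C/G (Tv); 9:G/A (Ti); 11:A/C (Tv); 14:C/U (Ti).
Of the 4 differences, 2 transitions and 2 transversions over 18 sites: P = 2/18 = 0.111111, Q = 2/18 = 0.111111.
d = −0.5·ln(0.666667) − 0.25·ln(0.777778) = −0.5·(-0.405465) − 0.25·(-0.251314) = 0.2656.

0.2656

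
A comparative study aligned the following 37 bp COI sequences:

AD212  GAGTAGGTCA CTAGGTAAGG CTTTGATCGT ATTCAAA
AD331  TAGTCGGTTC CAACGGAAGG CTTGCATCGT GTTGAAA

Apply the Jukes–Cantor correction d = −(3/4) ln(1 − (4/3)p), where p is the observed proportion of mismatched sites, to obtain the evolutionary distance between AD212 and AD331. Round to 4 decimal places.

Mismatches occur at site 1 (G→T), site 5 (A→C), site 9 (C→T), site 10 (A→C), site 12 (T→A), site 14 (G→C), site 16 (T→G), site 24 (T→G), site 25 (G→C), site 31 (A→G), site 34 (C→G).
p = 11/37 = 0.297297.
d = −0.75 · ln(1 − (4/3)·0.297297) = −0.75 · ln(0.603604) = −0.75 · (-0.504837) = 0.3786.

0.3786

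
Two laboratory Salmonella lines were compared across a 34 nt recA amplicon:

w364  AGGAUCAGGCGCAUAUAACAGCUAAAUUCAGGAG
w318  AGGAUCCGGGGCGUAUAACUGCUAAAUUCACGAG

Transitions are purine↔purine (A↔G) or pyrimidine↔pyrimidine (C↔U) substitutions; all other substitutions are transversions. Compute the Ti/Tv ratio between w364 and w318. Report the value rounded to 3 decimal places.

The sequences differ at positions 7 (A/C, transversion), 10 (C/G, transversion), 13 (A/G, transition), 20 (A/U, transversion), 31 (G/C, transversion).
Of the 5 differences, 1 transition and 4 transversions, so Ti/Tv = 1/4 = 0.250.

0.250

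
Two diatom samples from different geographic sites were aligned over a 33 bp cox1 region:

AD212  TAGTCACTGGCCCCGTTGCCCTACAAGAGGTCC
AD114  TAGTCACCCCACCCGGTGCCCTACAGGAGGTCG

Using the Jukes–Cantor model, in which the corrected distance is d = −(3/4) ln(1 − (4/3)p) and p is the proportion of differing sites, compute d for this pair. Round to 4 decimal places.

The sequences differ at positions 8 (T/C), 9 (G/C), 10 (G/C), 11 (C/A), 16 (T/G), 26 (A/G), 33 (C/G).
p = 7/33 = 0.212121.
d = −0.75 · ln(1 − (4/3)·0.212121) = −0.75 · ln(0.717172) = −0.75 · (-0.332440) = 0.2493.

0.2493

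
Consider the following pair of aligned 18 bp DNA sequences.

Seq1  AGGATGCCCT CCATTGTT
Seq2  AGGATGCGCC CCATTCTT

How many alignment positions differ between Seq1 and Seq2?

3

The sequences differ at positions 8 (C/G), 10 (T/C), 16 (G/C).
That gives 3 mismatches out of 18 aligned sites, so the Hamming distance is 3.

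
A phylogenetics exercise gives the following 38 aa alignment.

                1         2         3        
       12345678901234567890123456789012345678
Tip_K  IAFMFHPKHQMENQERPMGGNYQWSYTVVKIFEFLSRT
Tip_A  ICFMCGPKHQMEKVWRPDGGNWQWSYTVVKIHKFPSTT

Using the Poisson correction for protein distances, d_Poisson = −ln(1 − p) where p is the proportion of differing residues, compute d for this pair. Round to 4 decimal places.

0.3795

Mismatches occur at site 2 (A→C), site 5 (F→C), site 6 (H→G), site 13 (N→K), site 14 (Q→V), site 15 (E→W), site 18 (M→D), site 22 (Y→W), site 32 (F→H), site 33 (E→K), site 35 (L→P), site 37 (R→T).
p = 12/38 = 0.315789.
d = −ln(1 − 0.315789) = −ln(0.684211) = 0.3795.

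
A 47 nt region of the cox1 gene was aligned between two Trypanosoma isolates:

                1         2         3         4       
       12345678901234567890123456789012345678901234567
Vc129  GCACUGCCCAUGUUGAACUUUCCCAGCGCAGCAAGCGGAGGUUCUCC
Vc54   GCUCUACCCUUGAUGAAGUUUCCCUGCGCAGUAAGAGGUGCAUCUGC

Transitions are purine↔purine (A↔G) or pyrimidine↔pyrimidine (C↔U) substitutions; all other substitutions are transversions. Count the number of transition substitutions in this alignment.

Differing sites — 3:A/U (Tv); 6:G/A (Ti); 10:A/U (Tv); 13:U/A (Tv); 18:C/G (Tv); 25:A/U (Tv); 32:C/U (Ti); 36:C/A (Tv); 39:A/U (Tv); 41:G/C (Tv); 42:U/A (Tv); 46:C/G (Tv).
Of the 12 differences, 2 transitions and 10 transversions, so the answer is 2.

2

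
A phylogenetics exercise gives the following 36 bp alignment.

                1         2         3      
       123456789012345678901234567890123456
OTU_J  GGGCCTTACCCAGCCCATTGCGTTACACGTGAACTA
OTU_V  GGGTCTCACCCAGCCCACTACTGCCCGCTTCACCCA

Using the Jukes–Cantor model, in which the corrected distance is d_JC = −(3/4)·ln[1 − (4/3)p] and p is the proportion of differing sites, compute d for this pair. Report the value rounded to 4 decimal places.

0.4926

Differing sites — 4:C/T; 7:T/C; 18:T/C; 20:G/A; 22:G/T; 23:T/G; 24:T/C; 25:A/C; 27:A/G; 29:G/T; 31:G/C; 33:A/C; 35:T/C.
p = 13/36 = 0.361111.
d = −0.75 · ln(1 − (4/3)·0.361111) = −0.75 · ln(0.518519) = −0.75 · (-0.656779) = 0.4926.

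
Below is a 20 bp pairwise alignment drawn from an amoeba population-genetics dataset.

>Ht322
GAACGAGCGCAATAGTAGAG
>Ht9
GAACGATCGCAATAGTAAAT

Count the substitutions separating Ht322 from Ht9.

3

Mismatches occur at site 7 (G↔T), site 18 (G↔A), site 20 (G↔T).
That gives 3 mismatches out of 20 aligned sites, so the Hamming distance is 3.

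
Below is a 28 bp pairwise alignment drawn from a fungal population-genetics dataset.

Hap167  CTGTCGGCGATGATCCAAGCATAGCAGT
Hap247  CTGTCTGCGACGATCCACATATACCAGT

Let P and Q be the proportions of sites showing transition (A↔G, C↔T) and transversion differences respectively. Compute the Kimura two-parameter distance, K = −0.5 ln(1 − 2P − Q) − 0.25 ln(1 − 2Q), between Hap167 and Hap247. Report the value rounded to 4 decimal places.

Mismatches occur at site 6 (G↔T, transversion), site 11 (T↔C, transition), site 18 (A↔C, transversion), site 19 (G↔A, transition), site 20 (C↔T, transition), site 24 (G↔C, transversion).
Of the 6 differences, 3 transitions and 3 transversions over 28 sites: P = 3/28 = 0.107143, Q = 3/28 = 0.107143.
d = −0.5·ln(0.678571) − 0.25·ln(0.785714) = −0.5·(-0.387766) − 0.25·(-0.241162) = 0.2542.

0.2542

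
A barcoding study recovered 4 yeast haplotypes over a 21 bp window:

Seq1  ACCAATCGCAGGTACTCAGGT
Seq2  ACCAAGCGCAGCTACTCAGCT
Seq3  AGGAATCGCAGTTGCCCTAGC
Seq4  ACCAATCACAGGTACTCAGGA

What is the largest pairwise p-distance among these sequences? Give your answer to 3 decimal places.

Pairwise Hamming distances:
  Seq1 vs Seq2: 3
  Seq1 vs Seq3: 8
  Seq1 vs Seq4: 2
  Seq2 vs Seq3: 10
  Seq2 vs Seq4: 5
  Seq3 vs Seq4: 9
The largest is 10 mismatches, between Seq2 and Seq3; p = 10/21 = 0.476.

0.476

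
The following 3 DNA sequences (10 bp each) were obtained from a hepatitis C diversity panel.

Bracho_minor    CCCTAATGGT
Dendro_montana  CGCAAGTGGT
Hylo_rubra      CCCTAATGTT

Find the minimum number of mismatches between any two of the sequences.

1

Pairwise Hamming distances:
  Bracho_minor vs Dendro_montana: 3
  Bracho_minor vs Hylo_rubra: 1
  Dendro_montana vs Hylo_rubra: 4
The smallest is 1, between Bracho_minor and Hylo_rubra.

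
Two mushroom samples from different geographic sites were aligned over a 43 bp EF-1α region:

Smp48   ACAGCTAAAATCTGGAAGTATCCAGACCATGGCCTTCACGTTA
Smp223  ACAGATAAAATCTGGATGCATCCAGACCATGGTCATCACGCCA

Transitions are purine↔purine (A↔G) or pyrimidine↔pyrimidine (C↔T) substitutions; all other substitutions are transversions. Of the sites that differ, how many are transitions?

4

Differing sites — 5:C/A (Tv); 17:A/T (Tv); 19:T/C (Ti); 33:C/T (Ti); 35:T/A (Tv); 41:T/C (Ti); 42:T/C (Ti).
Of the 7 differences, 4 transitions and 3 transversions, so the answer is 4.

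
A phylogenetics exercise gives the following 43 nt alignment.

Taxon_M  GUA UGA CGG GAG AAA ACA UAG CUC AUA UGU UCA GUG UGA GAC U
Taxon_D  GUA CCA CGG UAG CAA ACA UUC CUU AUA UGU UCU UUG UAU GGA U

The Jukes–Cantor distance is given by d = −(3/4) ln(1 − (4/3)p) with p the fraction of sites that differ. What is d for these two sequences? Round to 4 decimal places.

0.3870

Mismatches occur at site 4 (U→C), site 5 (G→C), site 10 (G→U), site 13 (A→C), site 20 (A→U), site 21 (G→C), site 24 (C→U), site 33 (A→U), site 34 (G→U), site 38 (G→A), site 39 (A→U), site 41 (A→G), site 42 (C→A).
p = 13/43 = 0.302326.
d = −0.75 · ln(1 − (4/3)·0.302326) = −0.75 · ln(0.596899) = −0.75 · (-0.516007) = 0.3870.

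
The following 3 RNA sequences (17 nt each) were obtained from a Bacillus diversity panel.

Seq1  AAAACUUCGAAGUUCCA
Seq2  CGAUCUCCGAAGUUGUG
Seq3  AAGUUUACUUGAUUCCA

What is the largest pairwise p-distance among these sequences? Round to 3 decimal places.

Pairwise Hamming distances:
  Seq1 vs Seq2: 7
  Seq1 vs Seq3: 8
  Seq2 vs Seq3: 12
The largest is 12 mismatches, between Seq2 and Seq3; p = 12/17 = 0.706.

0.706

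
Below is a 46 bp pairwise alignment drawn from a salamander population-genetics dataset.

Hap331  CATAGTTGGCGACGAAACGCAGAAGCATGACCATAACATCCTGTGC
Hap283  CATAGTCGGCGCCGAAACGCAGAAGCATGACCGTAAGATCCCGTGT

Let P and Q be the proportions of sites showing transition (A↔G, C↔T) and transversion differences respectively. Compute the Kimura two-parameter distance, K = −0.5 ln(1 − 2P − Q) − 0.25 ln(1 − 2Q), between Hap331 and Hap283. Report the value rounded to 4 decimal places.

The sequences differ at positions 7 (T/C, transition), 12 (A/C, transversion), 33 (A/G, transition), 37 (C/G, transversion), 42 (T/C, transition), 46 (C/T, transition).
Of the 6 differences, 4 transitions and 2 transversions over 46 sites: P = 4/46 = 0.086957, Q = 2/46 = 0.043478.
d = −0.5·ln(0.782608) − 0.25·ln(0.913044) = −0.5·(-0.245123) − 0.25·(-0.090971) = 0.1453.

0.1453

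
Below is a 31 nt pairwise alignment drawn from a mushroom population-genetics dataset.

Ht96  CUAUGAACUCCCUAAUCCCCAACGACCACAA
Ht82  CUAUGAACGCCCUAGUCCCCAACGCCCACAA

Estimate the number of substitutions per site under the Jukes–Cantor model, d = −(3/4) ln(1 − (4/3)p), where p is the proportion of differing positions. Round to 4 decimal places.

0.1036

Differing sites — 9:U/G; 15:A/G; 25:A/C.
p = 3/31 = 0.096774.
d = −0.75 · ln(1 − (4/3)·0.096774) = −0.75 · ln(0.870968) = −0.75 · (-0.138150) = 0.1036.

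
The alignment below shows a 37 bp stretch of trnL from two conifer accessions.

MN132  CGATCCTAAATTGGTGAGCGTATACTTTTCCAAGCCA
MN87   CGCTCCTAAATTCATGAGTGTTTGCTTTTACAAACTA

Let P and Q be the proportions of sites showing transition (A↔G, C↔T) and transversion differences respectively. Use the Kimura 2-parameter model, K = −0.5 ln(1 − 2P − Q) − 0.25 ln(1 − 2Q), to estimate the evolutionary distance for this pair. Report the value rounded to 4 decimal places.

0.2986

Differing sites — 3:A/C (Tv); 13:G/C (Tv); 14:G/A (Ti); 19:C/T (Ti); 22:A/T (Tv); 24:A/G (Ti); 30:C/A (Tv); 34:G/A (Ti); 36:C/T (Ti).
Of the 9 differences, 5 transitions and 4 transversions over 37 sites: P = 5/37 = 0.135135, Q = 4/37 = 0.108108.
d = −0.5·ln(0.621622) − 0.25·ln(0.783784) = −0.5·(-0.475423) − 0.25·(-0.243622) = 0.2986.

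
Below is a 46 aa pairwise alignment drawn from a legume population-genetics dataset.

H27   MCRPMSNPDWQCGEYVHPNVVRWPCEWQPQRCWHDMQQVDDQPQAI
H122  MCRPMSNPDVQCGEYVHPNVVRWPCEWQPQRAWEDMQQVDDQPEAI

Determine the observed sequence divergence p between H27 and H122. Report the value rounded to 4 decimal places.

0.0870

The sequences differ at positions 10 (W/V), 32 (C/A), 34 (H/E), 44 (Q/E).
There are 4 differences over 46 sites, so p = 4/46 = 0.0870.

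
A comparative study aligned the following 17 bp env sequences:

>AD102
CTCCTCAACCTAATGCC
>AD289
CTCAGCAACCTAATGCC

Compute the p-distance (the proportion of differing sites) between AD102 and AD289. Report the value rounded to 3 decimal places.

Mismatches occur at site 4 (C→A), site 5 (T→G).
There are 2 differences over 17 sites, so p = 2/17 = 0.118.

0.118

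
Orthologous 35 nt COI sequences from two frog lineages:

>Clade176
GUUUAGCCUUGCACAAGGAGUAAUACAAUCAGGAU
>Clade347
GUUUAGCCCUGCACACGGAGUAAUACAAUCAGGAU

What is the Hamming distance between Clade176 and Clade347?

The sequences differ at positions 9 (U/C), 16 (A/C).
That gives 2 mismatches out of 35 aligned sites, so the Hamming distance is 2.

2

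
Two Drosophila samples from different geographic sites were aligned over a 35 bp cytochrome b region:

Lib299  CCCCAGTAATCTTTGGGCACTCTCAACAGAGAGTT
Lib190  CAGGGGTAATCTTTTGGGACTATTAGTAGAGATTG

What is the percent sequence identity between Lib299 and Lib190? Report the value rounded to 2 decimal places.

65.71%

Differing sites — 2:C/A; 3:C/G; 4:C/G; 5:A/G; 15:G/T; 18:C/G; 22:C/A; 24:C/T; 26:A/G; 27:C/T; 33:G/T; 35:T/G.
23 of the 35 sites match, so the percent identity is 23/35 × 100 = 65.71%.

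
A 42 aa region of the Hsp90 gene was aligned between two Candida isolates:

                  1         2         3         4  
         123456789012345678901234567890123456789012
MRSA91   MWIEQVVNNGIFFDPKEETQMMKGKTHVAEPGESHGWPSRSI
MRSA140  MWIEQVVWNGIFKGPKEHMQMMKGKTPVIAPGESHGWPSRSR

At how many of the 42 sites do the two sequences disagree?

9

Differing sites — 8:N/W; 13:F/K; 14:D/G; 18:E/H; 19:T/M; 27:H/P; 29:A/I; 30:E/A; 42:I/R.
That gives 9 mismatches out of 42 aligned sites, so the Hamming distance is 9.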